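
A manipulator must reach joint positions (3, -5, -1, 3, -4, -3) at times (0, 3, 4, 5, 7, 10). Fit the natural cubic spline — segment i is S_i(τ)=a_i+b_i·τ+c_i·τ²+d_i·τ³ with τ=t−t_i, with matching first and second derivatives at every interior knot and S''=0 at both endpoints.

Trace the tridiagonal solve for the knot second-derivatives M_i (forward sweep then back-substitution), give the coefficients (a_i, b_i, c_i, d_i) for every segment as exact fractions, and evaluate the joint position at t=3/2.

  seg 0: a=3 b=-352/69 c=0 d=56/207
  seg 1: a=-5 b=152/69 c=56/23 d=-44/69
  seg 2: a=-1 b=356/69 c=12/23 d=-116/69
  seg 3: a=3 b=80/69 c=-104/23 d=605/552
  seg 4: a=-4 b=-521/138 c=189/92 d=-21/92
S(3/2) = -86/23

Δ: Δ0=-8/3, Δ1=4, Δ2=4, Δ3=-7/2, Δ4=1/3
row 1: diag=8, rhs=40; c'=1/8, d'=5
row 2: denom=4−1·1/8=31/8; d'=(0−1·5)/(31/8)=-40/31
row 3: denom=6−1·8/31=178/31; d'=(-45−1·-40/31)/(178/31)=-1355/178
row 4: denom=10−2·31/89=828/89; d'=(23−2·-1355/178)/(828/89)=189/46
back: M4=189/46
back: M3=-1355/178−31/89·189/46=-208/23
back: M2=-40/31−8/31·-208/23=24/23
back: M1=5−1/8·24/23=112/23
M: M0=0, M1=112/23, M2=24/23, M3=-208/23, M4=189/46, M5=0
seg 0: a=3, c=M0/2=0, d=(M1−M0)/(6·3)=56/207, b=Δ0−h0·(2M0+M1)/6=-352/69
seg 1: a=-5, c=M1/2=56/23, d=(M2−M1)/(6·1)=-44/69, b=Δ1−h1·(2M1+M2)/6=152/69
seg 2: a=-1, c=M2/2=12/23, d=(M3−M2)/(6·1)=-116/69, b=Δ2−h2·(2M2+M3)/6=356/69
seg 3: a=3, c=M3/2=-104/23, d=(M4−M3)/(6·2)=605/552, b=Δ3−h3·(2M3+M4)/6=80/69
seg 4: a=-4, c=M4/2=189/92, d=(M5−M4)/(6·3)=-21/92, b=Δ4−h4·(2M4+M5)/6=-521/138
t_q=3/2 → seg 0, τ=3/2; S=3+-352/69·τ+0·τ²+56/207·τ³=-86/23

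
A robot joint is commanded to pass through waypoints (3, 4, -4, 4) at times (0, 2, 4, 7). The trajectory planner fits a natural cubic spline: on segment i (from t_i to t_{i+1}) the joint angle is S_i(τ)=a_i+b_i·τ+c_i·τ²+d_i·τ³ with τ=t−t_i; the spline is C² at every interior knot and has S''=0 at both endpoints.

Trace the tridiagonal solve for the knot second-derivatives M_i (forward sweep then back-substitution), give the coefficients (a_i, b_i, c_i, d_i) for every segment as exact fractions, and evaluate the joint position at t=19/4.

  seg 0: a=3 b=116/57 c=0 d=-175/456
  seg 1: a=4 b=-293/114 c=-175/76 d=181/228
  seg 2: a=-4 b=-257/114 c=187/76 d=-187/684
S(19/4) = -21509/4864

Δ: Δ0=1/2, Δ1=-4, Δ2=8/3
row 1: diag=8, rhs=-27; c'=1/4, d'=-27/8
row 2: denom=10−2·1/4=19/2; d'=(40−2·-27/8)/(19/2)=187/38
back: M2=187/38
back: M1=-27/8−1/4·187/38=-175/38
M: M0=0, M1=-175/38, M2=187/38, M3=0
seg 0: a=3, c=M0/2=0, d=(M1−M0)/(6·2)=-175/456, b=Δ0−h0·(2M0+M1)/6=116/57
seg 1: a=4, c=M1/2=-175/76, d=(M2−M1)/(6·2)=181/228, b=Δ1−h1·(2M1+M2)/6=-293/114
seg 2: a=-4, c=M2/2=187/76, d=(M3−M2)/(6·3)=-187/684, b=Δ2−h2·(2M2+M3)/6=-257/114
t_q=19/4 → seg 2, τ=3/4; S=-4+-257/114·τ+187/76·τ²+-187/684·τ³=-21509/4864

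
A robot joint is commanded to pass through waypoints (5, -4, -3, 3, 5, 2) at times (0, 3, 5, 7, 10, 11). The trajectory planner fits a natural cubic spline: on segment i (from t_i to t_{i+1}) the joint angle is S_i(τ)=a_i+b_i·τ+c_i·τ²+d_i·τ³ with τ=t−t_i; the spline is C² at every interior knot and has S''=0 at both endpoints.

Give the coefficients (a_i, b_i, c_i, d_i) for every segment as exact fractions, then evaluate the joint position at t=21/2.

  seg 0: a=5 b=-19699/5076 c=0 d=4471/45684
  seg 1: a=-4 b=-3143/2538 c=4471/5076 d=-59/10152
  seg 2: a=-3 b=937/423 c=2147/2538 d=-1151/5076
  seg 3: a=3 b=3652/1269 c=-653/1269 d=-847/11421
  seg 4: a=5 b=-2807/1269 c=-500/423 d=500/1269
S(21/2) = 1543/423

Δ: Δ0=-3, Δ1=1/2, Δ2=3, Δ3=2/3, Δ4=-3
row 1: diag=10, rhs=21; c'=1/5, d'=21/10
row 2: denom=8−2·1/5=38/5; d'=(15−2·21/10)/(38/5)=27/19
row 3: denom=10−2·5/19=180/19; d'=(-14−2·27/19)/(180/19)=-16/9
row 4: denom=8−3·19/60=141/20; d'=(-22−3·-16/9)/(141/20)=-1000/423
back: M4=-1000/423
back: M3=-16/9−19/60·-1000/423=-1306/1269
back: M2=27/19−5/19·-1306/1269=2147/1269
back: M1=21/10−1/5·2147/1269=4471/2538
M: M0=0, M1=4471/2538, M2=2147/1269, M3=-1306/1269, M4=-1000/423, M5=0
seg 0: a=5, c=M0/2=0, d=(M1−M0)/(6·3)=4471/45684, b=Δ0−h0·(2M0+M1)/6=-19699/5076
seg 1: a=-4, c=M1/2=4471/5076, d=(M2−M1)/(6·2)=-59/10152, b=Δ1−h1·(2M1+M2)/6=-3143/2538
seg 2: a=-3, c=M2/2=2147/2538, d=(M3−M2)/(6·2)=-1151/5076, b=Δ2−h2·(2M2+M3)/6=937/423
seg 3: a=3, c=M3/2=-653/1269, d=(M4−M3)/(6·3)=-847/11421, b=Δ3−h3·(2M3+M4)/6=3652/1269
seg 4: a=5, c=M4/2=-500/423, d=(M5−M4)/(6·1)=500/1269, b=Δ4−h4·(2M4+M5)/6=-2807/1269
t_q=21/2 → seg 4, τ=1/2; S=5+-2807/1269·τ+-500/423·τ²+500/1269·τ³=1543/423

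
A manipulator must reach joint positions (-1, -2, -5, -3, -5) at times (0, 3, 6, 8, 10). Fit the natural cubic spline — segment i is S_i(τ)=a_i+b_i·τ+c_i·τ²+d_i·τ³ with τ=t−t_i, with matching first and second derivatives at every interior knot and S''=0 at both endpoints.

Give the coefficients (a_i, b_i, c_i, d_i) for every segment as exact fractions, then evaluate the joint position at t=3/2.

Δ: Δ0=-1/3, Δ1=-1, Δ2=1, Δ3=-1
row 1: diag=12, rhs=-4; c'=1/4, d'=-1/3
row 2: denom=10−3·1/4=37/4; d'=(12−3·-1/3)/(37/4)=52/37
row 3: denom=8−2·8/37=280/37; d'=(-12−2·52/37)/(280/37)=-137/70
back: M3=-137/70
back: M2=52/37−8/37·-137/70=64/35
back: M1=-1/3−1/4·64/35=-83/105
M: M0=0, M1=-83/105, M2=64/35, M3=-137/70, M4=0
seg 0: a=-1, c=M0/2=0, d=(M1−M0)/(6·3)=-83/1890, b=Δ0−h0·(2M0+M1)/6=13/210
seg 1: a=-2, c=M1/2=-83/210, d=(M2−M1)/(6·3)=55/378, b=Δ1−h1·(2M1+M2)/6=-118/105
seg 2: a=-5, c=M2/2=32/35, d=(M3−M2)/(6·2)=-53/168, b=Δ2−h2·(2M2+M3)/6=13/30
seg 3: a=-3, c=M3/2=-137/140, d=(M4−M3)/(6·2)=137/840, b=Δ3−h3·(2M3+M4)/6=32/105
t_q=3/2 → seg 0, τ=3/2; S=-1+13/210·τ+0·τ²+-83/1890·τ³=-591/560

  seg 0: a=-1 b=13/210 c=0 d=-83/1890
  seg 1: a=-2 b=-118/105 c=-83/210 d=55/378
  seg 2: a=-5 b=13/30 c=32/35 d=-53/168
  seg 3: a=-3 b=32/105 c=-137/140 d=137/840
S(3/2) = -591/560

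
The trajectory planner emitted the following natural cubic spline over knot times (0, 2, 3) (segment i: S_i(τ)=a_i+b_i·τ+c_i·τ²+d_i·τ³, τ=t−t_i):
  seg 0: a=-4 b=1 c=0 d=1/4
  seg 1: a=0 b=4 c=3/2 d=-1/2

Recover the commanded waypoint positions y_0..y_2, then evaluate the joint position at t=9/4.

y_0 = S_0(0) = a_0 = -4
y_1 = S_1(0) = a_1 = 0
y_2 = S_1(1) = 5
t_q=9/4 is in segment 1 (τ=1/4); S_1(τ)=139/128

y_0=-4 y_1=0 y_2=5
S(9/4) = 139/128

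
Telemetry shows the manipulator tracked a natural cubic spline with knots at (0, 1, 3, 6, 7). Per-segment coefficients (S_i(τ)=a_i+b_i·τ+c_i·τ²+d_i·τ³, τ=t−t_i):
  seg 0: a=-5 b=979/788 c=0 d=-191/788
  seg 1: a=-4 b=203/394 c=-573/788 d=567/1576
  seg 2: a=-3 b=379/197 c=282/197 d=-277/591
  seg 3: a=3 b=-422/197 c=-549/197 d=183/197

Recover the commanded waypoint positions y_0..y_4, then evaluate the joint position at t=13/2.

y_0=-5 y_1=-4 y_2=-3 y_3=3 y_4=-1
S(13/2) = 2125/1576

y_0 = S_0(0) = a_0 = -5
y_1 = S_1(0) = a_1 = -4
y_2 = S_2(0) = a_2 = -3
y_3 = S_3(0) = a_3 = 3
y_4 = S_3(1) = -1
t_q=13/2 is in segment 3 (τ=1/2); S_3(τ)=2125/1576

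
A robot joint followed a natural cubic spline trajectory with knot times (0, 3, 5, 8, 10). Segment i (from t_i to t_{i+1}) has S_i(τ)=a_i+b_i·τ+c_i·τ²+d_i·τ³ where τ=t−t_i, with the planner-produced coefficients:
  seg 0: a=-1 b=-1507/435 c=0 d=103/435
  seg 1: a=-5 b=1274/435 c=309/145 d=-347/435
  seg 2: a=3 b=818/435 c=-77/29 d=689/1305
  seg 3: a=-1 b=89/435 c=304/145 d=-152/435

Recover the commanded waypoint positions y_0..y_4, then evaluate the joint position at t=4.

y_0 = S_0(0) = a_0 = -1
y_1 = S_1(0) = a_1 = -5
y_2 = S_2(0) = a_2 = 3
y_3 = S_3(0) = a_3 = -1
y_4 = S_3(2) = 5
t_q=4 is in segment 1 (τ=1); S_1(τ)=-107/145

y_0=-1 y_1=-5 y_2=3 y_3=-1 y_4=5
S(4) = -107/145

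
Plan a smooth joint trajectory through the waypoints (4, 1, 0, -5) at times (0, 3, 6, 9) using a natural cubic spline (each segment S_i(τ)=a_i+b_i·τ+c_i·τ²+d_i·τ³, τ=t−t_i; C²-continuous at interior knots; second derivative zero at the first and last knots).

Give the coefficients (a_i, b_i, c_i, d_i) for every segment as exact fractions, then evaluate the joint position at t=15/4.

  seg 0: a=4 b=-19/15 c=0 d=4/135
  seg 1: a=1 b=-7/15 c=4/15 d=-2/27
  seg 2: a=0 b=-13/15 c=-2/5 d=2/45
S(15/4) = 123/160

Δ: Δ0=-1, Δ1=-1/3, Δ2=-5/3
row 1: diag=12, rhs=4; c'=1/4, d'=1/3
row 2: denom=12−3·1/4=45/4; d'=(-8−3·1/3)/(45/4)=-4/5
back: M2=-4/5
back: M1=1/3−1/4·-4/5=8/15
M: M0=0, M1=8/15, M2=-4/5, M3=0
seg 0: a=4, c=M0/2=0, d=(M1−M0)/(6·3)=4/135, b=Δ0−h0·(2M0+M1)/6=-19/15
seg 1: a=1, c=M1/2=4/15, d=(M2−M1)/(6·3)=-2/27, b=Δ1−h1·(2M1+M2)/6=-7/15
seg 2: a=0, c=M2/2=-2/5, d=(M3−M2)/(6·3)=2/45, b=Δ2−h2·(2M2+M3)/6=-13/15
t_q=15/4 → seg 1, τ=3/4; S=1+-7/15·τ+4/15·τ²+-2/27·τ³=123/160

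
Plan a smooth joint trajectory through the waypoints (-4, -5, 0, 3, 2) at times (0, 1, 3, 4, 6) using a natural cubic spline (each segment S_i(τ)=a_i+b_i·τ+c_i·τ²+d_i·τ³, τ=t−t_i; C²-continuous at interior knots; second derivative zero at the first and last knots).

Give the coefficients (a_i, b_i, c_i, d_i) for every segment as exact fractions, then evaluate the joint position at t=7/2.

Δ: Δ0=-1, Δ1=5/2, Δ2=3, Δ3=-1/2
row 1: diag=6, rhs=21; c'=1/3, d'=7/2
row 2: denom=6−2·1/3=16/3; d'=(3−2·7/2)/(16/3)=-3/4
row 3: denom=6−1·3/16=93/16; d'=(-21−1·-3/4)/(93/16)=-108/31
back: M3=-108/31
back: M2=-3/4−3/16·-108/31=-3/31
back: M1=7/2−1/3·-3/31=219/62
M: M0=0, M1=219/62, M2=-3/31, M3=-108/31, M4=0
seg 0: a=-4, c=M0/2=0, d=(M1−M0)/(6·1)=73/124, b=Δ0−h0·(2M0+M1)/6=-197/124
seg 1: a=-5, c=M1/2=219/124, d=(M2−M1)/(6·2)=-75/248, b=Δ1−h1·(2M1+M2)/6=11/62
seg 2: a=0, c=M2/2=-3/62, d=(M3−M2)/(6·1)=-35/62, b=Δ2−h2·(2M2+M3)/6=112/31
seg 3: a=3, c=M3/2=-54/31, d=(M4−M3)/(6·2)=9/31, b=Δ3−h3·(2M3+M4)/6=113/62
t_q=7/2 → seg 2, τ=1/2; S=0+112/31·τ+-3/62·τ²+-35/62·τ³=855/496

  seg 0: a=-4 b=-197/124 c=0 d=73/124
  seg 1: a=-5 b=11/62 c=219/124 d=-75/248
  seg 2: a=0 b=112/31 c=-3/62 d=-35/62
  seg 3: a=3 b=113/62 c=-54/31 d=9/31
S(7/2) = 855/496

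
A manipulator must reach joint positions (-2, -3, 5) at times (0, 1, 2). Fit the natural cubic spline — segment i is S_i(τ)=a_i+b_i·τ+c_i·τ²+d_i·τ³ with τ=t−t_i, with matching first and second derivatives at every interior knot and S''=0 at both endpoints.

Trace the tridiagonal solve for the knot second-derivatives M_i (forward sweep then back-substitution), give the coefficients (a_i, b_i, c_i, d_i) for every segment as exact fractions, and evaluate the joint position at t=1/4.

Δ: Δ0=-1, Δ1=8
row 1: diag=4, rhs=54; c'=1/4, d'=27/2
back: M1=27/2
M: M0=0, M1=27/2, M2=0
seg 0: a=-2, c=M0/2=0, d=(M1−M0)/(6·1)=9/4, b=Δ0−h0·(2M0+M1)/6=-13/4
seg 1: a=-3, c=M1/2=27/4, d=(M2−M1)/(6·1)=-9/4, b=Δ1−h1·(2M1+M2)/6=7/2
t_q=1/4 → seg 0, τ=1/4; S=-2+-13/4·τ+0·τ²+9/4·τ³=-711/256

  seg 0: a=-2 b=-13/4 c=0 d=9/4
  seg 1: a=-3 b=7/2 c=27/4 d=-9/4
S(1/4) = -711/256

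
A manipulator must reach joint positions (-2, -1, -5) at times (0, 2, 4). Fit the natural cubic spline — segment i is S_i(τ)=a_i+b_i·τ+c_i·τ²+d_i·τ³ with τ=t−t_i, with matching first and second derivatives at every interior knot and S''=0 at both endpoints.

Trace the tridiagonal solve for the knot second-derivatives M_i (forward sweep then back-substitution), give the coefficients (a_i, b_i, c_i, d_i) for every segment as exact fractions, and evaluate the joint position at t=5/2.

  seg 0: a=-2 b=9/8 c=0 d=-5/32
  seg 1: a=-1 b=-3/4 c=-15/16 d=5/32
S(5/2) = -407/256

Δ: Δ0=1/2, Δ1=-2
row 1: diag=8, rhs=-15; c'=1/4, d'=-15/8
back: M1=-15/8
M: M0=0, M1=-15/8, M2=0
seg 0: a=-2, c=M0/2=0, d=(M1−M0)/(6·2)=-5/32, b=Δ0−h0·(2M0+M1)/6=9/8
seg 1: a=-1, c=M1/2=-15/16, d=(M2−M1)/(6·2)=5/32, b=Δ1−h1·(2M1+M2)/6=-3/4
t_q=5/2 → seg 1, τ=1/2; S=-1+-3/4·τ+-15/16·τ²+5/32·τ³=-407/256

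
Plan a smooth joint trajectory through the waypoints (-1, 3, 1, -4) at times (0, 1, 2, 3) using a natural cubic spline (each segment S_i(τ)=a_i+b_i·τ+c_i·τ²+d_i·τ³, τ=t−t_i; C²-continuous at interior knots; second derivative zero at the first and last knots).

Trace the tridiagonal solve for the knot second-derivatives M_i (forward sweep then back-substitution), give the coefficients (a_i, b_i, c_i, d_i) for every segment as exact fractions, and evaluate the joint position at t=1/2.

Δ: Δ0=4, Δ1=-2, Δ2=-5
row 1: diag=4, rhs=-36; c'=1/4, d'=-9
row 2: denom=4−1·1/4=15/4; d'=(-18−1·-9)/(15/4)=-12/5
back: M2=-12/5
back: M1=-9−1/4·-12/5=-42/5
M: M0=0, M1=-42/5, M2=-12/5, M3=0
seg 0: a=-1, c=M0/2=0, d=(M1−M0)/(6·1)=-7/5, b=Δ0−h0·(2M0+M1)/6=27/5
seg 1: a=3, c=M1/2=-21/5, d=(M2−M1)/(6·1)=1, b=Δ1−h1·(2M1+M2)/6=6/5
seg 2: a=1, c=M2/2=-6/5, d=(M3−M2)/(6·1)=2/5, b=Δ2−h2·(2M2+M3)/6=-21/5
t_q=1/2 → seg 0, τ=1/2; S=-1+27/5·τ+0·τ²+-7/5·τ³=61/40

  seg 0: a=-1 b=27/5 c=0 d=-7/5
  seg 1: a=3 b=6/5 c=-21/5 d=1
  seg 2: a=1 b=-21/5 c=-6/5 d=2/5
S(1/2) = 61/40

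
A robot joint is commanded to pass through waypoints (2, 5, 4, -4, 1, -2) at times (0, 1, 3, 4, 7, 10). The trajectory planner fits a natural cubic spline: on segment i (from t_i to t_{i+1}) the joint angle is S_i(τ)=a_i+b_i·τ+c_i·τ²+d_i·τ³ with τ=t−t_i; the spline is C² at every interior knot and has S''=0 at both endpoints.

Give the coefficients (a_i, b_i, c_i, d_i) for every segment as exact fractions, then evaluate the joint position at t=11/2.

  seg 0: a=2 b=1046/339 c=0 d=-29/339
  seg 1: a=5 b=959/339 c=-29/113 d=-1909/2712
  seg 2: a=4 b=-4505/678 c=-2025/452 d=4237/1356
  seg 3: a=-4 b=-8449/1356 c=553/113 d=-9199/12204
  seg 4: a=1 b=1885/678 c=-2563/1356 d=2563/12204
S(11/2) = -17643/3616

Δ: Δ0=3, Δ1=-1/2, Δ2=-8, Δ3=5/3, Δ4=-1
row 1: diag=6, rhs=-21; c'=1/3, d'=-7/2
row 2: denom=6−2·1/3=16/3; d'=(-45−2·-7/2)/(16/3)=-57/8
row 3: denom=8−1·3/16=125/16; d'=(58−1·-57/8)/(125/16)=1042/125
row 4: denom=12−3·48/125=1356/125; d'=(-16−3·1042/125)/(1356/125)=-2563/678
back: M4=-2563/678
back: M3=1042/125−48/125·-2563/678=1106/113
back: M2=-57/8−3/16·1106/113=-2025/226
back: M1=-7/2−1/3·-2025/226=-58/113
M: M0=0, M1=-58/113, M2=-2025/226, M3=1106/113, M4=-2563/678, M5=0
seg 0: a=2, c=M0/2=0, d=(M1−M0)/(6·1)=-29/339, b=Δ0−h0·(2M0+M1)/6=1046/339
seg 1: a=5, c=M1/2=-29/113, d=(M2−M1)/(6·2)=-1909/2712, b=Δ1−h1·(2M1+M2)/6=959/339
seg 2: a=4, c=M2/2=-2025/452, d=(M3−M2)/(6·1)=4237/1356, b=Δ2−h2·(2M2+M3)/6=-4505/678
seg 3: a=-4, c=M3/2=553/113, d=(M4−M3)/(6·3)=-9199/12204, b=Δ3−h3·(2M3+M4)/6=-8449/1356
seg 4: a=1, c=M4/2=-2563/1356, d=(M5−M4)/(6·3)=2563/12204, b=Δ4−h4·(2M4+M5)/6=1885/678
t_q=11/2 → seg 3, τ=3/2; S=-4+-8449/1356·τ+553/113·τ²+-9199/12204·τ³=-17643/3616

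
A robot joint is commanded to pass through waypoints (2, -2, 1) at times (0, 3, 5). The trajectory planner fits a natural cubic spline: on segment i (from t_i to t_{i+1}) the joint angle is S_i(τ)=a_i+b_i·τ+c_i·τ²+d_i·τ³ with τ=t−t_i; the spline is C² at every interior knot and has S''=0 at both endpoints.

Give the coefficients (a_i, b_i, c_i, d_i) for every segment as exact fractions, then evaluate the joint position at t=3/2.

  seg 0: a=2 b=-131/60 c=0 d=17/180
  seg 1: a=-2 b=11/30 c=17/20 d=-17/120
S(3/2) = -153/160

Δ: Δ0=-4/3, Δ1=3/2
row 1: diag=10, rhs=17; c'=1/5, d'=17/10
back: M1=17/10
M: M0=0, M1=17/10, M2=0
seg 0: a=2, c=M0/2=0, d=(M1−M0)/(6·3)=17/180, b=Δ0−h0·(2M0+M1)/6=-131/60
seg 1: a=-2, c=M1/2=17/20, d=(M2−M1)/(6·2)=-17/120, b=Δ1−h1·(2M1+M2)/6=11/30
t_q=3/2 → seg 0, τ=3/2; S=2+-131/60·τ+0·τ²+17/180·τ³=-153/160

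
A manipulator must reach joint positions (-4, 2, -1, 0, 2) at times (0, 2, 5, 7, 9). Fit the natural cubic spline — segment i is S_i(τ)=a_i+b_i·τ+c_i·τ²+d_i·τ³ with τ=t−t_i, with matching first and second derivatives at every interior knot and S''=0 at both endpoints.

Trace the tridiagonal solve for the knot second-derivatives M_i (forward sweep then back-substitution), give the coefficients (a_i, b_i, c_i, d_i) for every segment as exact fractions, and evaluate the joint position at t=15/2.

Δ: Δ0=3, Δ1=-1, Δ2=1/2, Δ3=1
row 1: diag=10, rhs=-24; c'=3/10, d'=-12/5
row 2: denom=10−3·3/10=91/10; d'=(9−3·-12/5)/(91/10)=162/91
row 3: denom=8−2·20/91=688/91; d'=(3−2·162/91)/(688/91)=-51/688
back: M3=-51/688
back: M2=162/91−20/91·-51/688=309/172
back: M1=-12/5−3/10·309/172=-1011/344
M: M0=0, M1=-1011/344, M2=309/172, M3=-51/688, M4=0
seg 0: a=-4, c=M0/2=0, d=(M1−M0)/(6·2)=-337/1376, b=Δ0−h0·(2M0+M1)/6=1369/344
seg 1: a=2, c=M1/2=-1011/688, d=(M2−M1)/(6·3)=181/688, b=Δ1−h1·(2M1+M2)/6=179/172
seg 2: a=-1, c=M2/2=309/344, d=(M3−M2)/(6·2)=-429/2752, b=Δ2−h2·(2M2+M3)/6=-463/688
seg 3: a=0, c=M3/2=-51/1376, d=(M4−M3)/(6·2)=17/2752, b=Δ3−h3·(2M3+M4)/6=361/344
t_q=15/2 → seg 3, τ=1/2; S=0+361/344·τ+-51/1376·τ²+17/2752·τ³=11365/22016

  seg 0: a=-4 b=1369/344 c=0 d=-337/1376
  seg 1: a=2 b=179/172 c=-1011/688 d=181/688
  seg 2: a=-1 b=-463/688 c=309/344 d=-429/2752
  seg 3: a=0 b=361/344 c=-51/1376 d=17/2752
S(15/2) = 11365/22016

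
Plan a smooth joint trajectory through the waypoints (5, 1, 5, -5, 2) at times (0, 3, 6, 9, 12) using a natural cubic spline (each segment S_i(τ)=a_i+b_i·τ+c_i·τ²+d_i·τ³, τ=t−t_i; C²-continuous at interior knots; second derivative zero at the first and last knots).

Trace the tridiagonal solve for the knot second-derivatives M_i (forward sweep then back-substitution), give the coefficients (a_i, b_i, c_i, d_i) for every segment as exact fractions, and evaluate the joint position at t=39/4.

  seg 0: a=5 b=-139/56 c=0 d=193/1512
  seg 1: a=1 b=27/28 c=193/168 d=-517/1512
  seg 2: a=5 b=-11/8 c=-27/14 d=643/1512
  seg 3: a=-5 b=-41/28 c=319/168 d=-319/1512
S(39/4) = -2621/512

Δ: Δ0=-4/3, Δ1=4/3, Δ2=-10/3, Δ3=7/3
row 1: diag=12, rhs=16; c'=1/4, d'=4/3
row 2: denom=12−3·1/4=45/4; d'=(-28−3·4/3)/(45/4)=-128/45
row 3: denom=12−3·4/15=56/5; d'=(34−3·-128/45)/(56/5)=319/84
back: M3=319/84
back: M2=-128/45−4/15·319/84=-27/7
back: M1=4/3−1/4·-27/7=193/84
M: M0=0, M1=193/84, M2=-27/7, M3=319/84, M4=0
seg 0: a=5, c=M0/2=0, d=(M1−M0)/(6·3)=193/1512, b=Δ0−h0·(2M0+M1)/6=-139/56
seg 1: a=1, c=M1/2=193/168, d=(M2−M1)/(6·3)=-517/1512, b=Δ1−h1·(2M1+M2)/6=27/28
seg 2: a=5, c=M2/2=-27/14, d=(M3−M2)/(6·3)=643/1512, b=Δ2−h2·(2M2+M3)/6=-11/8
seg 3: a=-5, c=M3/2=319/168, d=(M4−M3)/(6·3)=-319/1512, b=Δ3−h3·(2M3+M4)/6=-41/28
t_q=39/4 → seg 3, τ=3/4; S=-5+-41/28·τ+319/168·τ²+-319/1512·τ³=-2621/512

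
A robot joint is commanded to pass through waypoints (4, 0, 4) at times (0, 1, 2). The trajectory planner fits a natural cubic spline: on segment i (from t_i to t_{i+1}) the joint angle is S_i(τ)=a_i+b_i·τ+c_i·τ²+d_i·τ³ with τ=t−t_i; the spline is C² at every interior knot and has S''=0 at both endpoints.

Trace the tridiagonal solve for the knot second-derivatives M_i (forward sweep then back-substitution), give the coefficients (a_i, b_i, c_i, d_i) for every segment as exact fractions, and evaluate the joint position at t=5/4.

  seg 0: a=4 b=-6 c=0 d=2
  seg 1: a=0 b=0 c=6 d=-2
S(5/4) = 11/32

Δ: Δ0=-4, Δ1=4
row 1: diag=4, rhs=48; c'=1/4, d'=12
back: M1=12
M: M0=0, M1=12, M2=0
seg 0: a=4, c=M0/2=0, d=(M1−M0)/(6·1)=2, b=Δ0−h0·(2M0+M1)/6=-6
seg 1: a=0, c=M1/2=6, d=(M2−M1)/(6·1)=-2, b=Δ1−h1·(2M1+M2)/6=0
t_q=5/4 → seg 1, τ=1/4; S=0+0·τ+6·τ²+-2·τ³=11/32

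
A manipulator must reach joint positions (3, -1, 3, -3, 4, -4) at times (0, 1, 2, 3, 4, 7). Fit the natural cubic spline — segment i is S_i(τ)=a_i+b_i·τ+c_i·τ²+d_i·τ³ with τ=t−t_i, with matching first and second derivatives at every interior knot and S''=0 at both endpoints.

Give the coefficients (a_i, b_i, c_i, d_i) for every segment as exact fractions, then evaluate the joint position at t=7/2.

  seg 0: a=3 b=-9251/1299 c=0 d=4055/1299
  seg 1: a=-1 b=2914/1299 c=4055/433 d=-9883/1299
  seg 2: a=3 b=-2405/1299 c=-5828/433 d=12095/1299
  seg 3: a=-3 b=-1088/1299 c=6267/433 d=-8620/1299
  seg 4: a=4 b=10654/1299 c=-2353/433 d=2353/3897
S(7/2) = -1091/1732

Δ: Δ0=-4, Δ1=4, Δ2=-6, Δ3=7, Δ4=-8/3
row 1: diag=4, rhs=48; c'=1/4, d'=12
row 2: denom=4−1·1/4=15/4; d'=(-60−1·12)/(15/4)=-96/5
row 3: denom=4−1·4/15=56/15; d'=(78−1·-96/5)/(56/15)=729/28
row 4: denom=8−1·15/56=433/56; d'=(-58−1·729/28)/(433/56)=-4706/433
back: M4=-4706/433
back: M3=729/28−15/56·-4706/433=12534/433
back: M2=-96/5−4/15·12534/433=-11656/433
back: M1=12−1/4·-11656/433=8110/433
M: M0=0, M1=8110/433, M2=-11656/433, M3=12534/433, M4=-4706/433, M5=0
seg 0: a=3, c=M0/2=0, d=(M1−M0)/(6·1)=4055/1299, b=Δ0−h0·(2M0+M1)/6=-9251/1299
seg 1: a=-1, c=M1/2=4055/433, d=(M2−M1)/(6·1)=-9883/1299, b=Δ1−h1·(2M1+M2)/6=2914/1299
seg 2: a=3, c=M2/2=-5828/433, d=(M3−M2)/(6·1)=12095/1299, b=Δ2−h2·(2M2+M3)/6=-2405/1299
seg 3: a=-3, c=M3/2=6267/433, d=(M4−M3)/(6·1)=-8620/1299, b=Δ3−h3·(2M3+M4)/6=-1088/1299
seg 4: a=4, c=M4/2=-2353/433, d=(M5−M4)/(6·3)=2353/3897, b=Δ4−h4·(2M4+M5)/6=10654/1299
t_q=7/2 → seg 3, τ=1/2; S=-3+-1088/1299·τ+6267/433·τ²+-8620/1299·τ³=-1091/1732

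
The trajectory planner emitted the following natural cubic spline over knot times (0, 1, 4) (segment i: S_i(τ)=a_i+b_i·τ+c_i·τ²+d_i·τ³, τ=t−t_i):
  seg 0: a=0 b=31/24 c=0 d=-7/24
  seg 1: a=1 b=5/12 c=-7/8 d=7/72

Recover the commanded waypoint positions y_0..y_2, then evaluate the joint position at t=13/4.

y_0 = S_0(0) = a_0 = 0
y_1 = S_1(0) = a_1 = 1
y_2 = S_1(3) = -3
t_q=13/4 is in segment 1 (τ=9/4); S_1(τ)=-709/512

y_0=0 y_1=1 y_2=-3
S(13/4) = -709/512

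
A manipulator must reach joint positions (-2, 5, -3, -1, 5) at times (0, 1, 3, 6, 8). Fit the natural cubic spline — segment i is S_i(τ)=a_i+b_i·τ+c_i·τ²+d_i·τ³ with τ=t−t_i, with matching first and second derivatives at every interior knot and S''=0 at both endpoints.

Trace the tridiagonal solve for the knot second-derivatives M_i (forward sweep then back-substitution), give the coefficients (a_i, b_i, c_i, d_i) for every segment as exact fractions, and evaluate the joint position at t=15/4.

  seg 0: a=-2 b=13867/1518 c=0 d=-3241/1518
  seg 1: a=5 b=2072/759 c=-3241/506 d=4615/3036
  seg 2: a=-3 b=-3529/759 c=687/253 d=-716/2277
  seg 3: a=-1 b=2393/759 c=-29/253 d=29/1518
S(15/4) = -937/184

Δ: Δ0=7, Δ1=-4, Δ2=2/3, Δ3=3
row 1: diag=6, rhs=-66; c'=1/3, d'=-11
row 2: denom=10−2·1/3=28/3; d'=(28−2·-11)/(28/3)=75/14
row 3: denom=10−3·9/28=253/28; d'=(14−3·75/14)/(253/28)=-58/253
back: M3=-58/253
back: M2=75/14−9/28·-58/253=1374/253
back: M1=-11−1/3·1374/253=-3241/253
M: M0=0, M1=-3241/253, M2=1374/253, M3=-58/253, M4=0
seg 0: a=-2, c=M0/2=0, d=(M1−M0)/(6·1)=-3241/1518, b=Δ0−h0·(2M0+M1)/6=13867/1518
seg 1: a=5, c=M1/2=-3241/506, d=(M2−M1)/(6·2)=4615/3036, b=Δ1−h1·(2M1+M2)/6=2072/759
seg 2: a=-3, c=M2/2=687/253, d=(M3−M2)/(6·3)=-716/2277, b=Δ2−h2·(2M2+M3)/6=-3529/759
seg 3: a=-1, c=M3/2=-29/253, d=(M4−M3)/(6·2)=29/1518, b=Δ3−h3·(2M3+M4)/6=2393/759
t_q=15/4 → seg 2, τ=3/4; S=-3+-3529/759·τ+687/253·τ²+-716/2277·τ³=-937/184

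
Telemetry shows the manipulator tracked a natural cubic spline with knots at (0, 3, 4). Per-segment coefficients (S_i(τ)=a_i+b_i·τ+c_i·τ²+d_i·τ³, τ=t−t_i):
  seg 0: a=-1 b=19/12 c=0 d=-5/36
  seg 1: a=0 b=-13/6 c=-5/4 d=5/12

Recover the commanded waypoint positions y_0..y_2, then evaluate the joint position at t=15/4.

y_0 = S_0(0) = a_0 = -1
y_1 = S_1(0) = a_1 = 0
y_2 = S_1(1) = -3
t_q=15/4 is in segment 1 (τ=3/4); S_1(τ)=-551/256

y_0=-1 y_1=0 y_2=-3
S(15/4) = -551/256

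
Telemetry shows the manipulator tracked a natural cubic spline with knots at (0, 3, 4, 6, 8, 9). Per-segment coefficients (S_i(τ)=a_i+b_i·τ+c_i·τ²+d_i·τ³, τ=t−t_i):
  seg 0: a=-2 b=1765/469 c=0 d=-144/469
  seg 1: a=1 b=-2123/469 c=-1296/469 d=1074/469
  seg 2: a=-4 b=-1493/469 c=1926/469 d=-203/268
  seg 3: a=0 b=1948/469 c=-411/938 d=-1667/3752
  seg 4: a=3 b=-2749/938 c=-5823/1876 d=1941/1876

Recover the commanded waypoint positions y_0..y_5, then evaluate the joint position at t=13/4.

y_0 = S_0(0) = a_0 = -2
y_1 = S_1(0) = a_1 = 1
y_2 = S_2(0) = a_2 = -4
y_3 = S_3(0) = a_3 = 0
y_4 = S_4(0) = a_4 = 3
y_5 = S_4(1) = -2
t_q=13/4 is in segment 1 (τ=1/4); S_1(τ)=-4031/15008

y_0=-2 y_1=1 y_2=-4 y_3=0 y_4=3 y_5=-2
S(13/4) = -4031/15008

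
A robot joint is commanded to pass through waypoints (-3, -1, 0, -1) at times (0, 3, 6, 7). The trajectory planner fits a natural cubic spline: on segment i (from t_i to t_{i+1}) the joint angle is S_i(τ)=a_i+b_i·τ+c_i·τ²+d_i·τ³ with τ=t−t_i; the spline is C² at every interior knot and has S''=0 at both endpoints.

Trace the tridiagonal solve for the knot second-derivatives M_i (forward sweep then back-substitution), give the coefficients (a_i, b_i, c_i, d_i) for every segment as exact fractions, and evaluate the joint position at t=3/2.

Δ: Δ0=2/3, Δ1=1/3, Δ2=-1
row 1: diag=12, rhs=-2; c'=1/4, d'=-1/6
row 2: denom=8−3·1/4=29/4; d'=(-8−3·-1/6)/(29/4)=-30/29
back: M2=-30/29
back: M1=-1/6−1/4·-30/29=8/87
M: M0=0, M1=8/87, M2=-30/29, M3=0
seg 0: a=-3, c=M0/2=0, d=(M1−M0)/(6·3)=4/783, b=Δ0−h0·(2M0+M1)/6=18/29
seg 1: a=-1, c=M1/2=4/87, d=(M2−M1)/(6·3)=-49/783, b=Δ1−h1·(2M1+M2)/6=22/29
seg 2: a=0, c=M2/2=-15/29, d=(M3−M2)/(6·1)=5/29, b=Δ2−h2·(2M2+M3)/6=-19/29
t_q=3/2 → seg 0, τ=3/2; S=-3+18/29·τ+0·τ²+4/783·τ³=-119/58

  seg 0: a=-3 b=18/29 c=0 d=4/783
  seg 1: a=-1 b=22/29 c=4/87 d=-49/783
  seg 2: a=0 b=-19/29 c=-15/29 d=5/29
S(3/2) = -119/58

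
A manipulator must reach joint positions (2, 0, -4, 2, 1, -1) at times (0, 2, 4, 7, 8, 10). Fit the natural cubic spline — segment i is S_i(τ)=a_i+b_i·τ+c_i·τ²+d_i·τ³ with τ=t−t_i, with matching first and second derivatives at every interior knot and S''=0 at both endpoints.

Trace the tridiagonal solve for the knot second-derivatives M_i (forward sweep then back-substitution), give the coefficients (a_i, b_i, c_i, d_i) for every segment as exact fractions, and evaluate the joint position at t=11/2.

Δ: Δ0=-1, Δ1=-2, Δ2=2, Δ3=-1, Δ4=-1
row 1: diag=8, rhs=-6; c'=1/4, d'=-3/4
row 2: denom=10−2·1/4=19/2; d'=(24−2·-3/4)/(19/2)=51/19
row 3: denom=8−3·6/19=134/19; d'=(-18−3·51/19)/(134/19)=-495/134
row 4: denom=6−1·19/134=785/134; d'=(0−1·-495/134)/(785/134)=99/157
back: M4=99/157
back: M3=-495/134−19/134·99/157=-594/157
back: M2=51/19−6/19·-594/157=609/157
back: M1=-3/4−1/4·609/157=-270/157
M: M0=0, M1=-270/157, M2=609/157, M3=-594/157, M4=99/157, M5=0
seg 0: a=2, c=M0/2=0, d=(M1−M0)/(6·2)=-45/314, b=Δ0−h0·(2M0+M1)/6=-67/157
seg 1: a=0, c=M1/2=-135/157, d=(M2−M1)/(6·2)=293/628, b=Δ1−h1·(2M1+M2)/6=-337/157
seg 2: a=-4, c=M2/2=609/314, d=(M3−M2)/(6·3)=-401/942, b=Δ2−h2·(2M2+M3)/6=2/157
seg 3: a=2, c=M3/2=-297/157, d=(M4−M3)/(6·1)=231/314, b=Δ3−h3·(2M3+M4)/6=49/314
seg 4: a=1, c=M4/2=99/314, d=(M5−M4)/(6·2)=-33/628, b=Δ4−h4·(2M4+M5)/6=-223/157
t_q=11/2 → seg 2, τ=3/2; S=-4+2/157·τ+609/314·τ²+-401/942·τ³=-2647/2512

  seg 0: a=2 b=-67/157 c=0 d=-45/314
  seg 1: a=0 b=-337/157 c=-135/157 d=293/628
  seg 2: a=-4 b=2/157 c=609/314 d=-401/942
  seg 3: a=2 b=49/314 c=-297/157 d=231/314
  seg 4: a=1 b=-223/157 c=99/314 d=-33/628
S(11/2) = -2647/2512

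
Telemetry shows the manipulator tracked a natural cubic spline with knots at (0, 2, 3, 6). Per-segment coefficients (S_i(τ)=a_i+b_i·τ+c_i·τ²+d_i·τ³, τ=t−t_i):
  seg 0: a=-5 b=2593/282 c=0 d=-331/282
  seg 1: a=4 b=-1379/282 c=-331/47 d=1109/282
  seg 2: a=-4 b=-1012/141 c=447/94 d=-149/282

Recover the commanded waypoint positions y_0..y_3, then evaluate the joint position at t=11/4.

y_0 = S_0(0) = a_0 = -5
y_1 = S_1(0) = a_1 = 4
y_2 = S_2(0) = a_2 = -4
y_3 = S_2(3) = 3
t_q=11/4 is in segment 1 (τ=3/4); S_1(τ)=-11851/6016

y_0=-5 y_1=4 y_2=-4 y_3=3
S(11/4) = -11851/6016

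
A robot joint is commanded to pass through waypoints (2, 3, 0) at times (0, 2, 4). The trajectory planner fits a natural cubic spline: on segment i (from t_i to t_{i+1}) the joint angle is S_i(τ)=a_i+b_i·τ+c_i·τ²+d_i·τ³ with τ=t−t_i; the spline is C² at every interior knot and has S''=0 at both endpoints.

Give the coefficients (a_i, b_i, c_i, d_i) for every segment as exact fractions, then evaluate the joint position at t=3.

Δ: Δ0=1/2, Δ1=-3/2
row 1: diag=8, rhs=-12; c'=1/4, d'=-3/2
back: M1=-3/2
M: M0=0, M1=-3/2, M2=0
seg 0: a=2, c=M0/2=0, d=(M1−M0)/(6·2)=-1/8, b=Δ0−h0·(2M0+M1)/6=1
seg 1: a=3, c=M1/2=-3/4, d=(M2−M1)/(6·2)=1/8, b=Δ1−h1·(2M1+M2)/6=-1/2
t_q=3 → seg 1, τ=1; S=3+-1/2·τ+-3/4·τ²+1/8·τ³=15/8

  seg 0: a=2 b=1 c=0 d=-1/8
  seg 1: a=3 b=-1/2 c=-3/4 d=1/8
S(3) = 15/8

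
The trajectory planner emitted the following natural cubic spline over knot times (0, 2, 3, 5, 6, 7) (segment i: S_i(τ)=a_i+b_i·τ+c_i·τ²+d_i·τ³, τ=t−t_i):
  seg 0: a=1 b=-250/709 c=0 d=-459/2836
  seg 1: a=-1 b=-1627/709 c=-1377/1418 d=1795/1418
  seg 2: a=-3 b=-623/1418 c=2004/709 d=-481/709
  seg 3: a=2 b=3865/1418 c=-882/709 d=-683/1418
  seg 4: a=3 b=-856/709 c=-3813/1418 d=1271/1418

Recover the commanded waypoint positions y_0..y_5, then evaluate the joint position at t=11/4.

y_0=1 y_1=-1 y_2=-3 y_3=2 y_4=3 y_5=0
S(11/4) = -248051/90752

y_0 = S_0(0) = a_0 = 1
y_1 = S_1(0) = a_1 = -1
y_2 = S_2(0) = a_2 = -3
y_3 = S_3(0) = a_3 = 2
y_4 = S_4(0) = a_4 = 3
y_5 = S_4(1) = 0
t_q=11/4 is in segment 1 (τ=3/4); S_1(τ)=-248051/90752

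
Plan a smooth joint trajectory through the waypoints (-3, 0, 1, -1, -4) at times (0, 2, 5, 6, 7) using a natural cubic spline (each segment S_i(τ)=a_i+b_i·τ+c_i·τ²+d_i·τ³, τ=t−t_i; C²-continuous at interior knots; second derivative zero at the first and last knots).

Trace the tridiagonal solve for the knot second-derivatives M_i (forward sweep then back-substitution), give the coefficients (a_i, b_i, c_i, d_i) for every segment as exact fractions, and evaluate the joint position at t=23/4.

  seg 0: a=-3 b=650/411 c=0 d=-67/3288
  seg 1: a=0 b=1099/822 c=-67/548 d=-349/4932
  seg 2: a=1 b=-2149/1644 c=-104/137 d=109/1644
  seg 3: a=-1 b=-2159/822 c=-307/548 d=307/1644
S(23/4) = -13307/35072

Δ: Δ0=3/2, Δ1=1/3, Δ2=-2, Δ3=-3
row 1: diag=10, rhs=-7; c'=3/10, d'=-7/10
row 2: denom=8−3·3/10=71/10; d'=(-14−3·-7/10)/(71/10)=-119/71
row 3: denom=4−1·10/71=274/71; d'=(-6−1·-119/71)/(274/71)=-307/274
back: M3=-307/274
back: M2=-119/71−10/71·-307/274=-208/137
back: M1=-7/10−3/10·-208/137=-67/274
M: M0=0, M1=-67/274, M2=-208/137, M3=-307/274, M4=0
seg 0: a=-3, c=M0/2=0, d=(M1−M0)/(6·2)=-67/3288, b=Δ0−h0·(2M0+M1)/6=650/411
seg 1: a=0, c=M1/2=-67/548, d=(M2−M1)/(6·3)=-349/4932, b=Δ1−h1·(2M1+M2)/6=1099/822
seg 2: a=1, c=M2/2=-104/137, d=(M3−M2)/(6·1)=109/1644, b=Δ2−h2·(2M2+M3)/6=-2149/1644
seg 3: a=-1, c=M3/2=-307/548, d=(M4−M3)/(6·1)=307/1644, b=Δ3−h3·(2M3+M4)/6=-2159/822
t_q=23/4 → seg 2, τ=3/4; S=1+-2149/1644·τ+-104/137·τ²+109/1644·τ³=-13307/35072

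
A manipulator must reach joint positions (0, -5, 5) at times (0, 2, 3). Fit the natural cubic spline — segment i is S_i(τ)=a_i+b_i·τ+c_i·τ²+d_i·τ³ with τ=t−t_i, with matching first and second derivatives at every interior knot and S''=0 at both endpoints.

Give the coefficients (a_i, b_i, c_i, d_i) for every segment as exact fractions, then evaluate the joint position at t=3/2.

  seg 0: a=0 b=-20/3 c=0 d=25/24
  seg 1: a=-5 b=35/6 c=25/4 d=-25/12
S(3/2) = -415/64

Δ: Δ0=-5/2, Δ1=10
row 1: diag=6, rhs=75; c'=1/6, d'=25/2
back: M1=25/2
M: M0=0, M1=25/2, M2=0
seg 0: a=0, c=M0/2=0, d=(M1−M0)/(6·2)=25/24, b=Δ0−h0·(2M0+M1)/6=-20/3
seg 1: a=-5, c=M1/2=25/4, d=(M2−M1)/(6·1)=-25/12, b=Δ1−h1·(2M1+M2)/6=35/6
t_q=3/2 → seg 0, τ=3/2; S=0+-20/3·τ+0·τ²+25/24·τ³=-415/64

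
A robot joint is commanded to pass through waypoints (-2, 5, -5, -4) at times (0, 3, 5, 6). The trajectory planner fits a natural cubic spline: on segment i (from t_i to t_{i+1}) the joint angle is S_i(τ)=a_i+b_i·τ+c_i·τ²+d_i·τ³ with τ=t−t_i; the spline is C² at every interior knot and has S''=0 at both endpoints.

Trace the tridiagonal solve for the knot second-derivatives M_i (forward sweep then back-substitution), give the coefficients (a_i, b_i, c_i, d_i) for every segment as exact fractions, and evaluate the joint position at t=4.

Δ: Δ0=7/3, Δ1=-5, Δ2=1
row 1: diag=10, rhs=-44; c'=1/5, d'=-22/5
row 2: denom=6−2·1/5=28/5; d'=(36−2·-22/5)/(28/5)=8
back: M2=8
back: M1=-22/5−1/5·8=-6
M: M0=0, M1=-6, M2=8, M3=0
seg 0: a=-2, c=M0/2=0, d=(M1−M0)/(6·3)=-1/3, b=Δ0−h0·(2M0+M1)/6=16/3
seg 1: a=5, c=M1/2=-3, d=(M2−M1)/(6·2)=7/6, b=Δ1−h1·(2M1+M2)/6=-11/3
seg 2: a=-5, c=M2/2=4, d=(M3−M2)/(6·1)=-4/3, b=Δ2−h2·(2M2+M3)/6=-5/3
t_q=4 → seg 1, τ=1; S=5+-11/3·τ+-3·τ²+7/6·τ³=-1/2

  seg 0: a=-2 b=16/3 c=0 d=-1/3
  seg 1: a=5 b=-11/3 c=-3 d=7/6
  seg 2: a=-5 b=-5/3 c=4 d=-4/3
S(4) = -1/2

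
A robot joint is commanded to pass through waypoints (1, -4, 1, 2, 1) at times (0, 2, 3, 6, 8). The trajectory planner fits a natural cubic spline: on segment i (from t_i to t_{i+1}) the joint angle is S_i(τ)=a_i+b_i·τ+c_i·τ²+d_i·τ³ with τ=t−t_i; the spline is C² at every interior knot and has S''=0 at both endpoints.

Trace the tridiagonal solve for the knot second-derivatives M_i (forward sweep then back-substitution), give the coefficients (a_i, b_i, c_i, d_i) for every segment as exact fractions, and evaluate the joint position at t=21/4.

Δ: Δ0=-5/2, Δ1=5, Δ2=1/3, Δ3=-1/2
row 1: diag=6, rhs=45; c'=1/6, d'=15/2
row 2: denom=8−1·1/6=47/6; d'=(-28−1·15/2)/(47/6)=-213/47
row 3: denom=10−3·18/47=416/47; d'=(-5−3·-213/47)/(416/47)=101/104
back: M3=101/104
back: M2=-213/47−18/47·101/104=-255/52
back: M1=15/2−1/6·-255/52=865/104
M: M0=0, M1=865/104, M2=-255/52, M3=101/104, M4=0
seg 0: a=1, c=M0/2=0, d=(M1−M0)/(6·2)=865/1248, b=Δ0−h0·(2M0+M1)/6=-1645/312
seg 1: a=-4, c=M1/2=865/208, d=(M2−M1)/(6·1)=-1375/624, b=Δ1−h1·(2M1+M2)/6=475/156
seg 2: a=1, c=M2/2=-255/104, d=(M3−M2)/(6·3)=47/144, b=Δ2−h2·(2M2+M3)/6=2965/624
seg 3: a=2, c=M3/2=101/208, d=(M4−M3)/(6·2)=-101/1248, b=Δ3−h3·(2M3+M4)/6=-179/156
t_q=21/4 → seg 2, τ=9/4; S=1+2965/624·τ+-255/104·τ²+47/144·τ³=39883/13312

  seg 0: a=1 b=-1645/312 c=0 d=865/1248
  seg 1: a=-4 b=475/156 c=865/208 d=-1375/624
  seg 2: a=1 b=2965/624 c=-255/104 d=47/144
  seg 3: a=2 b=-179/156 c=101/208 d=-101/1248
S(21/4) = 39883/13312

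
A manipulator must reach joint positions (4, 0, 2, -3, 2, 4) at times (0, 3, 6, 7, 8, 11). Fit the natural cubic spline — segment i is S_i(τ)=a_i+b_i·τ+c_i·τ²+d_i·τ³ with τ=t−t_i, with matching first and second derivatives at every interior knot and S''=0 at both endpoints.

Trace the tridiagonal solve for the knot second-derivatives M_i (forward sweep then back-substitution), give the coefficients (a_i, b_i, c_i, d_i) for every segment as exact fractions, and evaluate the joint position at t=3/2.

  seg 0: a=4 b=-2416/867 c=0 d=140/867
  seg 1: a=0 b=1364/867 c=420/289 d=-1522/2601
  seg 2: a=2 b=-4774/867 c=-1102/289 d=3745/867
  seg 3: a=-3 b=-151/867 c=2643/289 d=-3443/867
  seg 4: a=2 b=5378/867 c=-800/289 d=800/2601
S(3/2) = 211/578

Δ: Δ0=-4/3, Δ1=2/3, Δ2=-5, Δ3=5, Δ4=2/3
row 1: diag=12, rhs=12; c'=1/4, d'=1
row 2: denom=8−3·1/4=29/4; d'=(-34−3·1)/(29/4)=-148/29
row 3: denom=4−1·4/29=112/29; d'=(60−1·-148/29)/(112/29)=118/7
row 4: denom=8−1·29/112=867/112; d'=(-26−1·118/7)/(867/112)=-1600/289
back: M4=-1600/289
back: M3=118/7−29/112·-1600/289=5286/289
back: M2=-148/29−4/29·5286/289=-2204/289
back: M1=1−1/4·-2204/289=840/289
M: M0=0, M1=840/289, M2=-2204/289, M3=5286/289, M4=-1600/289, M5=0
seg 0: a=4, c=M0/2=0, d=(M1−M0)/(6·3)=140/867, b=Δ0−h0·(2M0+M1)/6=-2416/867
seg 1: a=0, c=M1/2=420/289, d=(M2−M1)/(6·3)=-1522/2601, b=Δ1−h1·(2M1+M2)/6=1364/867
seg 2: a=2, c=M2/2=-1102/289, d=(M3−M2)/(6·1)=3745/867, b=Δ2−h2·(2M2+M3)/6=-4774/867
seg 3: a=-3, c=M3/2=2643/289, d=(M4−M3)/(6·1)=-3443/867, b=Δ3−h3·(2M3+M4)/6=-151/867
seg 4: a=2, c=M4/2=-800/289, d=(M5−M4)/(6·3)=800/2601, b=Δ4−h4·(2M4+M5)/6=5378/867
t_q=3/2 → seg 0, τ=3/2; S=4+-2416/867·τ+0·τ²+140/867·τ³=211/578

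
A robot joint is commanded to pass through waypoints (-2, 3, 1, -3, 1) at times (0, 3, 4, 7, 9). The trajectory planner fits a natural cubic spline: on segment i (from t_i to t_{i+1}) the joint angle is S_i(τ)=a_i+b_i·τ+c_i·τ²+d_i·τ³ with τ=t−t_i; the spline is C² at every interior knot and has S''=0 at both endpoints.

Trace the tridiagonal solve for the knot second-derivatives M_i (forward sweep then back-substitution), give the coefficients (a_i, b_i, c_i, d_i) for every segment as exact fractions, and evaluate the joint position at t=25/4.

Δ: Δ0=5/3, Δ1=-2, Δ2=-4/3, Δ3=2
row 1: diag=8, rhs=-22; c'=1/8, d'=-11/4
row 2: denom=8−1·1/8=63/8; d'=(4−1·-11/4)/(63/8)=6/7
row 3: denom=10−3·8/21=62/7; d'=(20−3·6/7)/(62/7)=61/31
back: M3=61/31
back: M2=6/7−8/21·61/31=10/93
back: M1=-11/4−1/8·10/93=-257/93
M: M0=0, M1=-257/93, M2=10/93, M3=61/31, M4=0
seg 0: a=-2, c=M0/2=0, d=(M1−M0)/(6·3)=-257/1674, b=Δ0−h0·(2M0+M1)/6=189/62
seg 1: a=3, c=M1/2=-257/186, d=(M2−M1)/(6·1)=89/186, b=Δ1−h1·(2M1+M2)/6=-34/31
seg 2: a=1, c=M2/2=5/93, d=(M3−M2)/(6·3)=173/1674, b=Δ2−h2·(2M2+M3)/6=-451/186
seg 3: a=-3, c=M3/2=61/62, d=(M4−M3)/(6·2)=-61/372, b=Δ3−h3·(2M3+M4)/6=64/93
t_q=25/4 → seg 2, τ=9/4; S=1+-451/186·τ+5/93·τ²+173/1674·τ³=-11929/3968

  seg 0: a=-2 b=189/62 c=0 d=-257/1674
  seg 1: a=3 b=-34/31 c=-257/186 d=89/186
  seg 2: a=1 b=-451/186 c=5/93 d=173/1674
  seg 3: a=-3 b=64/93 c=61/62 d=-61/372
S(25/4) = -11929/3968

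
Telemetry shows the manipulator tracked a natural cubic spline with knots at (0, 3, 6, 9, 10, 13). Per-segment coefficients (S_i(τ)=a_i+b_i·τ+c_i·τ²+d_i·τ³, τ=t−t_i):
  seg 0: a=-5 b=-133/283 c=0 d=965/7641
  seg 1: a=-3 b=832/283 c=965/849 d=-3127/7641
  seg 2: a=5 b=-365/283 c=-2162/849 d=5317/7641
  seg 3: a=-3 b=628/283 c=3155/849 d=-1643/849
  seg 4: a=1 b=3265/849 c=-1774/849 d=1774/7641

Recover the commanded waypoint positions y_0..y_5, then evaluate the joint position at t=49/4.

y_0=-5 y_1=-3 y_2=5 y_3=-3 y_4=1 y_5=0
S(49/4) = 15569/9056

y_0 = S_0(0) = a_0 = -5
y_1 = S_1(0) = a_1 = -3
y_2 = S_2(0) = a_2 = 5
y_3 = S_3(0) = a_3 = -3
y_4 = S_4(0) = a_4 = 1
y_5 = S_4(3) = 0
t_q=49/4 is in segment 4 (τ=9/4); S_4(τ)=15569/9056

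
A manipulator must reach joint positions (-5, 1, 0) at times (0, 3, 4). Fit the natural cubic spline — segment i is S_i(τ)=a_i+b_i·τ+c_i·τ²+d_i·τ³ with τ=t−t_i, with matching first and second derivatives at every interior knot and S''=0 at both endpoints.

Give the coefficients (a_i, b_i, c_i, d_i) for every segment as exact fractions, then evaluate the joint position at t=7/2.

  seg 0: a=-5 b=25/8 c=0 d=-1/8
  seg 1: a=1 b=-1/4 c=-9/8 d=3/8
S(7/2) = 41/64

Δ: Δ0=2, Δ1=-1
row 1: diag=8, rhs=-18; c'=1/8, d'=-9/4
back: M1=-9/4
M: M0=0, M1=-9/4, M2=0
seg 0: a=-5, c=M0/2=0, d=(M1−M0)/(6·3)=-1/8, b=Δ0−h0·(2M0+M1)/6=25/8
seg 1: a=1, c=M1/2=-9/8, d=(M2−M1)/(6·1)=3/8, b=Δ1−h1·(2M1+M2)/6=-1/4
t_q=7/2 → seg 1, τ=1/2; S=1+-1/4·τ+-9/8·τ²+3/8·τ³=41/64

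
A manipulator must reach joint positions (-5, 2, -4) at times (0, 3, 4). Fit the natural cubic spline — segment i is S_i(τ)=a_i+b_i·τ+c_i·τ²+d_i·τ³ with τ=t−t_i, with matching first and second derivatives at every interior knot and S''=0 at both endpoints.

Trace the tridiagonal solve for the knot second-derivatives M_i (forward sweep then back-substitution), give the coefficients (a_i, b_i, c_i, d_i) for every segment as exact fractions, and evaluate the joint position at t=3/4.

  seg 0: a=-5 b=131/24 c=0 d=-25/72
  seg 1: a=2 b=-47/12 c=-25/8 d=25/24
S(3/4) = -539/512

Δ: Δ0=7/3, Δ1=-6
row 1: diag=8, rhs=-50; c'=1/8, d'=-25/4
back: M1=-25/4
M: M0=0, M1=-25/4, M2=0
seg 0: a=-5, c=M0/2=0, d=(M1−M0)/(6·3)=-25/72, b=Δ0−h0·(2M0+M1)/6=131/24
seg 1: a=2, c=M1/2=-25/8, d=(M2−M1)/(6·1)=25/24, b=Δ1−h1·(2M1+M2)/6=-47/12
t_q=3/4 → seg 0, τ=3/4; S=-5+131/24·τ+0·τ²+-25/72·τ³=-539/512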